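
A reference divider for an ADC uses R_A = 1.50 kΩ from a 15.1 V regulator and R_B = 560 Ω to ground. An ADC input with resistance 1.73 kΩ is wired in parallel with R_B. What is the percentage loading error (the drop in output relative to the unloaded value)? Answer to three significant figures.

The divider's output (Thévenin) resistance is R_A‖R_B = 407.8 Ω.
Fractional drop under load = R_th/(R_th + R_L) = 407.8 / (407.8 + 1730) = 0.1907.
So the output falls by 19.1 %.

19.1 %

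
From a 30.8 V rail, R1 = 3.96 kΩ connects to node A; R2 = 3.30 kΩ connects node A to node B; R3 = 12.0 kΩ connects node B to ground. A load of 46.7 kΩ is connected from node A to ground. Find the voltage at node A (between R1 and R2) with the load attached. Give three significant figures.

Below node A the series string R2+R3 = 15.30 kΩ sits in parallel with the 46.7 kΩ load: 11.52 kΩ.
V_A = 30.8 × 11.52/(3.96 + 11.52) = 22.9 V.

V ≈ 22.9 V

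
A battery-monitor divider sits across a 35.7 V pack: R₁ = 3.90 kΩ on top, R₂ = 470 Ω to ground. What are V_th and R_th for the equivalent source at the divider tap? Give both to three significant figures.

V_th is the open-circuit tap voltage: 35.7 × 470/(3900 + 470) = 3.84 V.
With the supply zeroed, R₁ and R₂ appear in parallel from the tap: R_th = R₁‖R₂ = (3900 × 470)/4370 = 419 Ω.

V_th = 3.84 V, R_th = 419 Ω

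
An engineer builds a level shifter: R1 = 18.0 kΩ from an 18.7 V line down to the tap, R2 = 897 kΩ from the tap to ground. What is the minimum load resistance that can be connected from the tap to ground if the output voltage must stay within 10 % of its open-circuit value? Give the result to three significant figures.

R_L(min) ≈ 159 kΩ

Output resistance R_th = R1‖R2 = (18.0 × 897)/915.0 = 17.65 kΩ.
The fractional drop is R_th/(R_th + R_L); requiring this ≤ 0.100 gives R_L ≥ R_th(1/0.100 − 1) = 17.65 × 9.000 = 159 kΩ.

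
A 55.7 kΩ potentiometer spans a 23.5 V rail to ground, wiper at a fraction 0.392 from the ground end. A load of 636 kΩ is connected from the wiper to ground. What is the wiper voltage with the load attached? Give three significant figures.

The wiper splits the pot into (1−α)R = 33.87 kΩ above and αR = 21.83 kΩ below.
Lower section ‖ load = 21.11 kΩ.
V_wiper = 23.5 × 21.11/(33.87 + 21.11) = 9.02 V.

V ≈ 9.02 V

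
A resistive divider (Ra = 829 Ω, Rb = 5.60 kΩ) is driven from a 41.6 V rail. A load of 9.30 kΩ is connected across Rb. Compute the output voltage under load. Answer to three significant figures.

The load sits in parallel with Rb: Rb‖R_L = (5600 × 9300) / (5600 + 9300) = 3495 Ω.
V_out = 41.6 × 3495 / (829 + 3495) = 41.6 × 3495/4324 = 33.6 V.

V_out ≈ 33.6 V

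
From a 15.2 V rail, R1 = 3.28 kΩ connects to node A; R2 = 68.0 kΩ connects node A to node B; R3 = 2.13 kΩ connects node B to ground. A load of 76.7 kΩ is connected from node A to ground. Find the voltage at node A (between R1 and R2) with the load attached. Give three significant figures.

Below node A the series string R2+R3 = 70.13 kΩ sits in parallel with the 76.7 kΩ load: 36.63 kΩ.
V_A = 15.2 × 36.63/(3.28 + 36.63) = 14.0 V.

V ≈ 14.0 V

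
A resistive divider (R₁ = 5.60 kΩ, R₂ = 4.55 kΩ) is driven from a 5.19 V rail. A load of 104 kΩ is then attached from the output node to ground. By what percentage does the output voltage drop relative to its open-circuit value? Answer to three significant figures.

The divider's output (Thévenin) resistance is R₁‖R₂ = 2.510 kΩ.
Fractional drop under load = R_th/(R_th + R_L) = 2.510 / (2.510 + 104) = 0.02357.
So the output falls by 2.36 %.

2.36 %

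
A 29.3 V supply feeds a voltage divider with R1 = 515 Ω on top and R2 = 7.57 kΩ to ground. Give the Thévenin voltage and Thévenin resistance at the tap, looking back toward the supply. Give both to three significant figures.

V_th is the open-circuit tap voltage: 29.3 × 7570/(515 + 7570) = 27.4 V.
With the supply zeroed, R1 and R2 appear in parallel from the tap: R_th = R1‖R2 = (515 × 7570)/8085 = 482 Ω.

V_th = 27.4 V, R_th = 482 Ω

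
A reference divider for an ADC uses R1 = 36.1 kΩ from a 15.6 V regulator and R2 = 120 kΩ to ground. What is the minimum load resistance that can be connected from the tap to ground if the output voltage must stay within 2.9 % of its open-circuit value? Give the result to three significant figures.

R_L(min) ≈ 929 kΩ

Output resistance R_th = R1‖R2 = (36.1 × 120)/156.1 = 27.75 kΩ.
The fractional drop is R_th/(R_th + R_L); requiring this ≤ 0.0290 gives R_L ≥ R_th(1/0.0290 − 1) = 27.75 × 33.48 = 929 kΩ.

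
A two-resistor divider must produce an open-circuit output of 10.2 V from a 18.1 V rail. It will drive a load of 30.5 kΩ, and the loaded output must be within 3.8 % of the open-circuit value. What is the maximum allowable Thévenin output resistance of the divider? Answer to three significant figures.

R_th ≤ 1.20 kΩ

Loading drop = R_th/(R_th + R_L) ≤ 0.0380, so R_th ≤ R_L · ε/(1−ε) = 30.5 kΩ × 0.0380/0.9620 = 1.20 kΩ.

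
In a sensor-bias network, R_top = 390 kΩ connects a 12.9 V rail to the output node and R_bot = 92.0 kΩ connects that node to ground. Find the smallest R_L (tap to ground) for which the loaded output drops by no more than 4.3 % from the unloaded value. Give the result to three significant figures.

R_L(min) ≈ 1.66 MΩ

Output resistance R_th = R_top‖R_bot = (390 × 92.0)/482.0 = 74.44 kΩ.
The fractional drop is R_th/(R_th + R_L); requiring this ≤ 0.0430 gives R_L ≥ R_th(1/0.0430 − 1) = 74.44 × 22.26 = 1.66 MΩ.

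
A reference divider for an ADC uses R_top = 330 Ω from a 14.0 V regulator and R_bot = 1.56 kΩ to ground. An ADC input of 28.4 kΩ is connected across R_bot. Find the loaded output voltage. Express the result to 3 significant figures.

V_out ≈ 11.4 V

The load sits in parallel with R_bot: R_bot‖R_L = (1560 × 28400) / (1560 + 28400) = 1479 Ω.
V_out = 14.0 × 1479 / (330 + 1479) = 14.0 × 1479/1809 = 11.4 V.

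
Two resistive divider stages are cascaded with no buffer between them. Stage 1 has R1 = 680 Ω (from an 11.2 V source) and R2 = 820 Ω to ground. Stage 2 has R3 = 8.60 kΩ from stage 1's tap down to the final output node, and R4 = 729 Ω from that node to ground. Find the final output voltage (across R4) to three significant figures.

Stage 2 presents R3+R4 = 9329 Ω as a load on stage 1's tap.
Stage 1's lower leg becomes R2‖(R3+R4) = 753.7 Ω, so V_mid = 11.2 × 753.7/1434 = 5.888 V.
Stage 2 is itself unloaded: V_out = V_mid × R4/(R3+R4) = 5.888 × 729/9329 = 0.460 V.

V_out ≈ 0.460 V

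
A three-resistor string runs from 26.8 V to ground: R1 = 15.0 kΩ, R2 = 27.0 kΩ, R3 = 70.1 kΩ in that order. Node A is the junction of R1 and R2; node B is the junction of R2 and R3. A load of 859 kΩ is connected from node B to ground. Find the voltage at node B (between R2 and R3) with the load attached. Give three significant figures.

At node B, R3 is in parallel with the load: R3‖R_L = 64.81 kΩ.
Below node A the resistance is R2 + (R3‖R_L) = 91.81 kΩ, so V_A = 26.8 × 91.81/106.8 = 23.04 V.
Then V_B = V_A × (R3‖R_L)/(R2 + R3‖R_L) = 23.04 × 64.81/91.81 = 16.3 V.

V ≈ 16.3 V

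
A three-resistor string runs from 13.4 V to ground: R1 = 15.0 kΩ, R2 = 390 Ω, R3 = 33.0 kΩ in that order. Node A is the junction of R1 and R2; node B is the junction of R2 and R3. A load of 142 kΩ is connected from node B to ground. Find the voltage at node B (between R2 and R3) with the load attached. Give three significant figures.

V ≈ 8.51 V

At node B, R3 is in parallel with the load: R3‖R_L = 26780 Ω.
Below node A the resistance is R2 + (R3‖R_L) = 27170 Ω, so V_A = 13.4 × 27170/42170 = 8.633 V.
Then V_B = V_A × (R3‖R_L)/(R2 + R3‖R_L) = 8.633 × 26780/27170 = 8.51 V.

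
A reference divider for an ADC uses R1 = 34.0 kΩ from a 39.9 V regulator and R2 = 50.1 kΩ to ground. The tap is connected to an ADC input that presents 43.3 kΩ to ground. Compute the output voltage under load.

V_out ≈ 16.2 V

The load sits in parallel with R2: R2‖R_L = (50.1 × 43.3) / (50.1 + 43.3) = 23.23 kΩ.
V_out = 39.9 × 23.23 / (34.0 + 23.23) = 39.9 × 23.23/57.23 = 16.2 V.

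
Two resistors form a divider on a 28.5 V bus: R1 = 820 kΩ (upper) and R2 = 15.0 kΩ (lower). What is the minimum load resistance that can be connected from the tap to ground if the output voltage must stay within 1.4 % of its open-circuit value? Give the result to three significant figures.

Output resistance R_th = R1‖R2 = (820 × 15.0)/835.0 = 14.73 kΩ.
The fractional drop is R_th/(R_th + R_L); requiring this ≤ 0.0140 gives R_L ≥ R_th(1/0.0140 − 1) = 14.73 × 70.43 = 1.04 MΩ.

R_L(min) ≈ 1.04 MΩ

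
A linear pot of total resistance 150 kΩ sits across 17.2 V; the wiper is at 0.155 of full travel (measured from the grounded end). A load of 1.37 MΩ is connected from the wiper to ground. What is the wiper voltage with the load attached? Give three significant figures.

V ≈ 2.63 V

The wiper splits the pot into (1−α)R = 126.8 kΩ above and αR = 23.25 kΩ below.
Lower section ‖ load = 22.86 kΩ.
V_wiper = 17.2 × 22.86/(126.8 + 22.86) = 2.63 V.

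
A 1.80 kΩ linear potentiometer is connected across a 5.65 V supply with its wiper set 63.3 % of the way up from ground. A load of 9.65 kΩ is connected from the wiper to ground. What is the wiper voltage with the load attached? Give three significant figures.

V ≈ 3.43 V

The wiper splits the pot into (1−α)R = 660.6 Ω above and αR = 1139 Ω below.
Lower section ‖ load = 1019 Ω.
V_wiper = 5.65 × 1019/(660.6 + 1019) = 3.43 V.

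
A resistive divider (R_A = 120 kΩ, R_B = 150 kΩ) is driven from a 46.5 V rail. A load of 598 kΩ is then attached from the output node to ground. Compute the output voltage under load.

The load sits in parallel with R_B: R_B‖R_L = (150 × 598) / (150 + 598) = 119.9 kΩ.
V_out = 46.5 × 119.9 / (120 + 119.9) = 46.5 × 119.9/239.9 = 23.2 V.

V_out ≈ 23.2 V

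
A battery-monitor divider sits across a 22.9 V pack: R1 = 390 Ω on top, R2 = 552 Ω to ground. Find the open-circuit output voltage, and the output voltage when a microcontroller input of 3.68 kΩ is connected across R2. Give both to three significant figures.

Unloaded: 13.4 V; loaded: 12.6 V

Open-circuit: V = 22.9 × 552/(390 + 552) = 13.4 V.
With the load, R2 becomes R2‖R_L = 480.0 Ω, so V = 22.9 × 480.0/870.0 = 12.6 V.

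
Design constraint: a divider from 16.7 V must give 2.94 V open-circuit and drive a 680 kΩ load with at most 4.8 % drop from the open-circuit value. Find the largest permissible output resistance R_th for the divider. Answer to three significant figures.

R_th ≤ 34.3 kΩ

Loading drop = R_th/(R_th + R_L) ≤ 0.0480, so R_th ≤ R_L · ε/(1−ε) = 680 kΩ × 0.0480/0.9520 = 34.3 kΩ.
(Any R1, R2 with R2/(R1+R2) = 0.176 and R1‖R2 ≤ 34.3 kΩ will meet the spec.)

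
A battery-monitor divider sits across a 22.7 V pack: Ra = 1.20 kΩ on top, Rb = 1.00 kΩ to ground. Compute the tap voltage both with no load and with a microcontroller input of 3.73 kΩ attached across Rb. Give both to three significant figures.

Unloaded: 10.3 V; loaded: 9.00 V

Open-circuit: V = 22.7 × 1.00/(1.20 + 1.00) = 10.3 V.
With the load, Rb becomes Rb‖R_L = 0.7886 kΩ, so V = 22.7 × 0.7886/1.989 = 9.00 V.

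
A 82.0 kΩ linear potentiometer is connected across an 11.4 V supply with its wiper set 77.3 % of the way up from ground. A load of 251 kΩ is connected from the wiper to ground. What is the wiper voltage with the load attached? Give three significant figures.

The wiper splits the pot into (1−α)R = 18.61 kΩ above and αR = 63.39 kΩ below.
Lower section ‖ load = 50.61 kΩ.
V_wiper = 11.4 × 50.61/(18.61 + 50.61) = 8.33 V.

V ≈ 8.33 V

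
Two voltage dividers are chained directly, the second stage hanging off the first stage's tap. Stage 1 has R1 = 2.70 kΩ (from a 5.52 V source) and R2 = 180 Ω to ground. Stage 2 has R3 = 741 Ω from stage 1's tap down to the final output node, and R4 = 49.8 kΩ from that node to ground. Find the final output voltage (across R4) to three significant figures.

V_out ≈ 0.339 V

Stage 2 presents R3+R4 = 50540 Ω as a load on stage 1's tap.
Stage 1's lower leg becomes R2‖(R3+R4) = 179.4 Ω, so V_mid = 5.52 × 179.4/2879 = 0.3439 V.
Stage 2 is itself unloaded: V_out = V_mid × R4/(R3+R4) = 0.3439 × 49800/50540 = 0.339 V.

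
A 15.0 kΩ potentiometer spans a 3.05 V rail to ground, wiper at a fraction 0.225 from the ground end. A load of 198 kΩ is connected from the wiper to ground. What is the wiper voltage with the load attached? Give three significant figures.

V ≈ 0.677 V

The wiper splits the pot into (1−α)R = 11.62 kΩ above and αR = 3.375 kΩ below.
Lower section ‖ load = 3.318 kΩ.
V_wiper = 3.05 × 3.318/(11.62 + 3.318) = 0.677 V.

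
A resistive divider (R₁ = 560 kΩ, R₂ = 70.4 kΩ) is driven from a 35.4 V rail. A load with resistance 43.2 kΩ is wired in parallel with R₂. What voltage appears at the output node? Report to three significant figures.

The load sits in parallel with R₂: R₂‖R_L = (70.4 × 43.2) / (70.4 + 43.2) = 26.77 kΩ.
V_out = 35.4 × 26.77 / (560 + 26.77) = 35.4 × 26.77/586.8 = 1.62 V.

V_out ≈ 1.62 V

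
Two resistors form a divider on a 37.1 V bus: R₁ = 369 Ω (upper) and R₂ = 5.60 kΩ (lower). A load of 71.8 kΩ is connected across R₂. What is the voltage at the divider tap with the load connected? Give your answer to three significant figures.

The load sits in parallel with R₂: R₂‖R_L = (5600 × 71800) / (5600 + 71800) = 5195 Ω.
V_out = 37.1 × 5195 / (369 + 5195) = 37.1 × 5195/5564 = 34.6 V.
(Unloaded it would have been 34.8 V.)

V_out ≈ 34.6 V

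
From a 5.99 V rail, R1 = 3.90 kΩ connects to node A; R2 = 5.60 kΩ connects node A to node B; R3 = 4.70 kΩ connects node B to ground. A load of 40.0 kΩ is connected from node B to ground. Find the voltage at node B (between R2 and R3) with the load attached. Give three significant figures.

At node B, R3 is in parallel with the load: R3‖R_L = 4.206 kΩ.
Below node A the resistance is R2 + (R3‖R_L) = 9.806 kΩ, so V_A = 5.99 × 9.806/13.71 = 4.286 V.
Then V_B = V_A × (R3‖R_L)/(R2 + R3‖R_L) = 4.286 × 4.206/9.806 = 1.84 V.

V ≈ 1.84 V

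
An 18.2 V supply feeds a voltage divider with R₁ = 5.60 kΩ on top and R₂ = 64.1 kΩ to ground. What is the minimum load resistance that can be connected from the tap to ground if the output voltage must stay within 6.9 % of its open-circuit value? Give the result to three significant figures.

Output resistance R_th = R₁‖R₂ = (5.60 × 64.1)/69.70 = 5.150 kΩ.
The fractional drop is R_th/(R_th + R_L); requiring this ≤ 0.0690 gives R_L ≥ R_th(1/0.0690 − 1) = 5.150 × 13.49 = 69.5 kΩ.

R_L(min) ≈ 69.5 kΩ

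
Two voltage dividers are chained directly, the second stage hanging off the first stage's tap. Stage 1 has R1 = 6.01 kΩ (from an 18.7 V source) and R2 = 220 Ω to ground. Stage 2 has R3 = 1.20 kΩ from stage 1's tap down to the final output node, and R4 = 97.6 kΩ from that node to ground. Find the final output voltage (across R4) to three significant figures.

V_out ≈ 0.651 V

Stage 2 presents R3+R4 = 98800 Ω as a load on stage 1's tap.
Stage 1's lower leg becomes R2‖(R3+R4) = 219.5 Ω, so V_mid = 18.7 × 219.5/6230 = 0.6589 V.
Stage 2 is itself unloaded: V_out = V_mid × R4/(R3+R4) = 0.6589 × 97600/98800 = 0.651 V.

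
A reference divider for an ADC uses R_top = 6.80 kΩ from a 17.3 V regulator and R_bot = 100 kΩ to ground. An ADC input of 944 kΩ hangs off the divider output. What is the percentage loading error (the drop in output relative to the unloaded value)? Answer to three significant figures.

The divider's output (Thévenin) resistance is R_top‖R_bot = 6.367 kΩ.
Fractional drop under load = R_th/(R_th + R_L) = 6.367 / (6.367 + 944) = 0.006700.
So the output falls by 0.670 %.

0.670 %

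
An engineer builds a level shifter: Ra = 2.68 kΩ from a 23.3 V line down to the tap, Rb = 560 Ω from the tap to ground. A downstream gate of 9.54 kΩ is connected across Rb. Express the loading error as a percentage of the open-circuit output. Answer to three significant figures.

4.63 %

The divider's output (Thévenin) resistance is Ra‖Rb = 463.2 Ω.
Fractional drop under load = R_th/(R_th + R_L) = 463.2 / (463.2 + 9540) = 0.04631.
So the output falls by 4.63 %.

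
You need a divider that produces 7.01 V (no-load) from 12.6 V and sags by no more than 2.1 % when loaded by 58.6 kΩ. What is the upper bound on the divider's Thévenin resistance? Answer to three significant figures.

Loading drop = R_th/(R_th + R_L) ≤ 0.0210, so R_th ≤ R_L · ε/(1−ε) = 58.6 kΩ × 0.0210/0.9790 = 1.26 kΩ.
(Any R1, R2 with R2/(R1+R2) = 0.556 and R1‖R2 ≤ 1.26 kΩ will meet the spec.)

R_th ≤ 1.26 kΩ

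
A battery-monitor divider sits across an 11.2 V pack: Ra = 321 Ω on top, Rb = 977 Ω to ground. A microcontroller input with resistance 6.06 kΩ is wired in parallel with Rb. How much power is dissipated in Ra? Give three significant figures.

P ≈ 29.8 mW

Total resistance from the source is Ra + (Rb‖R_L) = 1162 Ω, so I = 11.2/1162 Ω = 9.636 mA.
P = I²·Ra = (9.636 mA)² × 321 Ω = 29.8 mW.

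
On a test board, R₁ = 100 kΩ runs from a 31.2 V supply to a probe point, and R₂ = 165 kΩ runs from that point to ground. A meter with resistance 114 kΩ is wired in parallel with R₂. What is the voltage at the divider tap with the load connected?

V_out ≈ 12.6 V

The load sits in parallel with R₂: R₂‖R_L = (165 × 114) / (165 + 114) = 67.42 kΩ.
V_out = 31.2 × 67.42 / (100 + 67.42) = 31.2 × 67.42/167.4 = 12.6 V.
(Unloaded it would have been 19.4 V.)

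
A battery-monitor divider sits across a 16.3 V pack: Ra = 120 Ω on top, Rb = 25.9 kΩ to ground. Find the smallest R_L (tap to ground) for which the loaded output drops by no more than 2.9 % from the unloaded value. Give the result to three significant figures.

R_L(min) ≈ 4.00 kΩ

Output resistance R_th = Ra‖Rb = (120 × 25900)/26020 = 119.4 Ω.
The fractional drop is R_th/(R_th + R_L); requiring this ≤ 0.0290 gives R_L ≥ R_th(1/0.0290 − 1) = 119.4 × 33.48 = 4.00 kΩ.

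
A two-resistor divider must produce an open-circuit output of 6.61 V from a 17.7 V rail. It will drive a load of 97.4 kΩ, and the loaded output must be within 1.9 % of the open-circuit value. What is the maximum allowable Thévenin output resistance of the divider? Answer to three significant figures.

Loading drop = R_th/(R_th + R_L) ≤ 0.0190, so R_th ≤ R_L · ε/(1−ε) = 97.4 kΩ × 0.0190/0.9810 = 1.89 kΩ.

R_th ≤ 1.89 kΩ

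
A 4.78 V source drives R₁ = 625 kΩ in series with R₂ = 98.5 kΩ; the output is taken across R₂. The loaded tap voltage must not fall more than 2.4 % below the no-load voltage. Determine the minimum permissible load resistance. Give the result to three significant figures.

Output resistance R_th = R₁‖R₂ = (625 × 98.5)/723.5 = 85.09 kΩ.
The fractional drop is R_th/(R_th + R_L); requiring this ≤ 0.0240 gives R_L ≥ R_th(1/0.0240 − 1) = 85.09 × 40.67 = 3.46 MΩ.

R_L(min) ≈ 3.46 MΩ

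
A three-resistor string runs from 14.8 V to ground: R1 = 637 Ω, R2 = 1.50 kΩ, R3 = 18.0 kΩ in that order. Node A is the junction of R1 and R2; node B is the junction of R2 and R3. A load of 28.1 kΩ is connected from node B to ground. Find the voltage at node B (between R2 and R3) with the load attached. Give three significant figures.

V ≈ 12.4 V

At node B, R3 is in parallel with the load: R3‖R_L = 10970 Ω.
Below node A the resistance is R2 + (R3‖R_L) = 12470 Ω, so V_A = 14.8 × 12470/13110 = 14.08 V.
Then V_B = V_A × (R3‖R_L)/(R2 + R3‖R_L) = 14.08 × 10970/12470 = 12.4 V.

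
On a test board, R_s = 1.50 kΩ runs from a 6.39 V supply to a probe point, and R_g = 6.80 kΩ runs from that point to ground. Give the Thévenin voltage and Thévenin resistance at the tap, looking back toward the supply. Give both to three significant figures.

V_th is the open-circuit tap voltage: 6.39 × 6.80/(1.50 + 6.80) = 5.24 V.
With the supply zeroed, R_s and R_g appear in parallel from the tap: R_th = R_s‖R_g = (1.50 × 6.80)/8.300 = 1.23 kΩ.

V_th = 5.24 V, R_th = 1.23 kΩ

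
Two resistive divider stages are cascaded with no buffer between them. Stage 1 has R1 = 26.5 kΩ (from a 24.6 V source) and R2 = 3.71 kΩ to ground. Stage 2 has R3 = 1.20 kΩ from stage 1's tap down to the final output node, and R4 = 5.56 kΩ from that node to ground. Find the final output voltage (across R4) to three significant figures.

Stage 2 presents R3+R4 = 6.760 kΩ as a load on stage 1's tap.
Stage 1's lower leg becomes R2‖(R3+R4) = 2.395 kΩ, so V_mid = 24.6 × 2.395/28.90 = 2.039 V.
Stage 2 is itself unloaded: V_out = V_mid × R4/(R3+R4) = 2.039 × 5.56/6.760 = 1.68 V.

V_out ≈ 1.68 V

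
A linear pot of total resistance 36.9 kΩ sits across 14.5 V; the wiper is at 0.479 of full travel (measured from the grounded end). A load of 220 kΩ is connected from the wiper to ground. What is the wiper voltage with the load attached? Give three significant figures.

V ≈ 6.67 V

The wiper splits the pot into (1−α)R = 19.22 kΩ above and αR = 17.68 kΩ below.
Lower section ‖ load = 16.36 kΩ.
V_wiper = 14.5 × 16.36/(19.22 + 16.36) = 6.67 V.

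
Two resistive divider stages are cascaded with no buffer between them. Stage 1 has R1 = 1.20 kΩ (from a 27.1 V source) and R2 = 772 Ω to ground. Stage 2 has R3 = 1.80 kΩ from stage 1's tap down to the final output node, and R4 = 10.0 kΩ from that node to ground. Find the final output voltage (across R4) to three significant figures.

Stage 2 presents R3+R4 = 11800 Ω as a load on stage 1's tap.
Stage 1's lower leg becomes R2‖(R3+R4) = 724.6 Ω, so V_mid = 27.1 × 724.6/1925 = 10.20 V.
Stage 2 is itself unloaded: V_out = V_mid × R4/(R3+R4) = 10.20 × 10000/11800 = 8.65 V.

V_out ≈ 8.65 V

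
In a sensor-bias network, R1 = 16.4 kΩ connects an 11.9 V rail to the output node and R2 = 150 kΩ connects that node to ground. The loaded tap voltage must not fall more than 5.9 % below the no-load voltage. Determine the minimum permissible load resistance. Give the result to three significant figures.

Output resistance R_th = R1‖R2 = (16.4 × 150)/166.4 = 14.78 kΩ.
The fractional drop is R_th/(R_th + R_L); requiring this ≤ 0.0590 gives R_L ≥ R_th(1/0.0590 − 1) = 14.78 × 15.95 = 236 kΩ.

R_L(min) ≈ 236 kΩ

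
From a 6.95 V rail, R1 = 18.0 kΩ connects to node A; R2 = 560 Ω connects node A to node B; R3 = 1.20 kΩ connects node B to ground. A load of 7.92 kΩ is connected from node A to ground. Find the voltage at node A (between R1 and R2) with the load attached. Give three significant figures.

V ≈ 0.515 V

Below node A the series string R2+R3 = 1760 Ω sits in parallel with the 7920 Ω load: 1440 Ω.
V_A = 6.95 × 1440/(18000 + 1440) = 0.515 V.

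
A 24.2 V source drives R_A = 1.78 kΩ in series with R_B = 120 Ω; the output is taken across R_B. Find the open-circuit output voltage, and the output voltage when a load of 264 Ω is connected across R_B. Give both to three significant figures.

Unloaded: 1.53 V; loaded: 1.07 V

Open-circuit: V = 24.2 × 120/(1780 + 120) = 1.53 V.
With the load, R_B becomes R_B‖R_L = 82.50 Ω, so V = 24.2 × 82.50/1862 = 1.07 V.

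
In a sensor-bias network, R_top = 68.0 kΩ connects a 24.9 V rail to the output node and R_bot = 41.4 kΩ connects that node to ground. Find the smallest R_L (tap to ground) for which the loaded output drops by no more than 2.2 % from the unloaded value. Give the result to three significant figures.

R_L(min) ≈ 1.14 MΩ

Output resistance R_th = R_top‖R_bot = (68.0 × 41.4)/109.4 = 25.73 kΩ.
The fractional drop is R_th/(R_th + R_L); requiring this ≤ 0.0220 gives R_L ≥ R_th(1/0.0220 − 1) = 25.73 × 44.45 = 1.14 MΩ.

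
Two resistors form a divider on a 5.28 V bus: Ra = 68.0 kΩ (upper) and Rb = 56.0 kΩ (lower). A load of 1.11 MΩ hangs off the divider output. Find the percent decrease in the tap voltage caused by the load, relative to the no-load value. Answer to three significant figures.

The divider's output (Thévenin) resistance is Ra‖Rb = 30.71 kΩ.
Fractional drop under load = R_th/(R_th + R_L) = 30.71 / (30.71 + 1110) = 0.02692.
So the output falls by 2.69 %.

2.69 %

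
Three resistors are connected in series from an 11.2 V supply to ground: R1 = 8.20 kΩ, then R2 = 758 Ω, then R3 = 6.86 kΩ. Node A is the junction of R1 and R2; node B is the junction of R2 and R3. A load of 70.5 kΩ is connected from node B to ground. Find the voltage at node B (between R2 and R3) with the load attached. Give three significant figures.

V ≈ 4.60 V

At node B, R3 is in parallel with the load: R3‖R_L = 6252 Ω.
Below node A the resistance is R2 + (R3‖R_L) = 7010 Ω, so V_A = 11.2 × 7010/15210 = 5.162 V.
Then V_B = V_A × (R3‖R_L)/(R2 + R3‖R_L) = 5.162 × 6252/7010 = 4.60 V.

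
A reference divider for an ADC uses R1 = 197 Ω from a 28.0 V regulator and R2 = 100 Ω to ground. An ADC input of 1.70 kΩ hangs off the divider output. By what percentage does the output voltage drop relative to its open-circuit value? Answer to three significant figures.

3.76 %

The divider's output (Thévenin) resistance is R1‖R2 = 66.33 Ω.
Fractional drop under load = R_th/(R_th + R_L) = 66.33 / (66.33 + 1700) = 0.03755.
So the output falls by 3.76 %.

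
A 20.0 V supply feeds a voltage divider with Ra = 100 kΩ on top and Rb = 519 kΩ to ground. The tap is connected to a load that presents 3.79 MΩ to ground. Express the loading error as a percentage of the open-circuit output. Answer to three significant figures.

2.16 %

The divider's output (Thévenin) resistance is Ra‖Rb = 83.84 kΩ.
Fractional drop under load = R_th/(R_th + R_L) = 83.84 / (83.84 + 3790) = 0.02164.
So the output falls by 2.16 %.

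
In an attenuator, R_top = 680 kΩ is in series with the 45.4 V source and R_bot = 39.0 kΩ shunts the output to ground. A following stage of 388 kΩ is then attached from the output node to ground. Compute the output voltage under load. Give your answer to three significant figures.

The load sits in parallel with R_bot: R_bot‖R_L = (39.0 × 388) / (39.0 + 388) = 35.44 kΩ.
V_out = 45.4 × 35.44 / (680 + 35.44) = 45.4 × 35.44/715.4 = 2.25 V.

V_out ≈ 2.25 V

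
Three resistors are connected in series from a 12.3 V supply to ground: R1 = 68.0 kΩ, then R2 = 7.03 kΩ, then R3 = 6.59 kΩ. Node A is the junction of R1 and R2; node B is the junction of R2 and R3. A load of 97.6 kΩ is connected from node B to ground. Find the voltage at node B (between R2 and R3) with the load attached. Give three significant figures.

V ≈ 0.935 V

At node B, R3 is in parallel with the load: R3‖R_L = 6.173 kΩ.
Below node A the resistance is R2 + (R3‖R_L) = 13.20 kΩ, so V_A = 12.3 × 13.20/81.20 = 2.000 V.
Then V_B = V_A × (R3‖R_L)/(R2 + R3‖R_L) = 2.000 × 6.173/13.20 = 0.935 V.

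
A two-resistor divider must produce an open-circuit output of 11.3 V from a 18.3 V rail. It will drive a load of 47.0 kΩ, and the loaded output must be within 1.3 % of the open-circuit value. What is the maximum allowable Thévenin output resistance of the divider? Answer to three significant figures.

R_th ≤ 619 Ω

Loading drop = R_th/(R_th + R_L) ≤ 0.0130, so R_th ≤ R_L · ε/(1−ε) = 47.0 kΩ × 0.0130/0.9870 = 619 Ω.
(Any R1, R2 with R2/(R1+R2) = 0.617 and R1‖R2 ≤ 619 Ω will meet the spec.)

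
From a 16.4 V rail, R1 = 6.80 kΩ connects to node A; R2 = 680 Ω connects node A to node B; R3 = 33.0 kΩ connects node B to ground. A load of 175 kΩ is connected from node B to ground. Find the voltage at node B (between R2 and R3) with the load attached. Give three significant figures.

V ≈ 12.9 V

At node B, R3 is in parallel with the load: R3‖R_L = 27760 Ω.
Below node A the resistance is R2 + (R3‖R_L) = 28440 Ω, so V_A = 16.4 × 28440/35240 = 13.24 V.
Then V_B = V_A × (R3‖R_L)/(R2 + R3‖R_L) = 13.24 × 27760/28440 = 12.9 V.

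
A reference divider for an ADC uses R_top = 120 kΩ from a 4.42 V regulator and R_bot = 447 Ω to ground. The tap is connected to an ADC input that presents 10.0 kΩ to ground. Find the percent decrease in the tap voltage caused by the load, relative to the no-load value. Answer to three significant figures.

4.26 %

The divider's output (Thévenin) resistance is R_top‖R_bot = 445.3 Ω.
Fractional drop under load = R_th/(R_th + R_L) = 445.3 / (445.3 + 10000) = 0.04264.
So the output falls by 4.26 %.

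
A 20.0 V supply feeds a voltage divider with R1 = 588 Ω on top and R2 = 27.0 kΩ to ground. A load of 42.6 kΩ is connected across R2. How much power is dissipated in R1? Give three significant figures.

P ≈ 0.803 mW

Total resistance from the source is R1 + (R2‖R_L) = 17110 Ω, so I = 20.0/17110 Ω = 1.169 mA.
P = I²·R1 = (1.169 mA)² × 588 Ω = 0.803 mW.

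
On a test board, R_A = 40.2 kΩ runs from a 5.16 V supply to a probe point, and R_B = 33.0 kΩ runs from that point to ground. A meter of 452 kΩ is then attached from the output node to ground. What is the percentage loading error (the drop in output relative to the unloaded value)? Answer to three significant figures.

The divider's output (Thévenin) resistance is R_A‖R_B = 18.12 kΩ.
Fractional drop under load = R_th/(R_th + R_L) = 18.12 / (18.12 + 452) = 0.03855.
So the output falls by 3.85 %.

3.85 %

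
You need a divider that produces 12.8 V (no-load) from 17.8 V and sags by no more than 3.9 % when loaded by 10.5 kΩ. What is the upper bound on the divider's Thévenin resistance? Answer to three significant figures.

Loading drop = R_th/(R_th + R_L) ≤ 0.0390, so R_th ≤ R_L · ε/(1−ε) = 10.5 kΩ × 0.0390/0.9610 = 426 Ω.
(Any R1, R2 with R2/(R1+R2) = 0.719 and R1‖R2 ≤ 426 Ω will meet the spec.)

R_th ≤ 426 Ω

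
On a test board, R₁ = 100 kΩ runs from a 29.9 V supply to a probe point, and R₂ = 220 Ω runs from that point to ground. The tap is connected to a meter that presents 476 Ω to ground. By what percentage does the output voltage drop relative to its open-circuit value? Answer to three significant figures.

The divider's output (Thévenin) resistance is R₁‖R₂ = 219.5 Ω.
Fractional drop under load = R_th/(R_th + R_L) = 219.5 / (219.5 + 476) = 0.3156.
So the output falls by 31.6 %.

31.6 %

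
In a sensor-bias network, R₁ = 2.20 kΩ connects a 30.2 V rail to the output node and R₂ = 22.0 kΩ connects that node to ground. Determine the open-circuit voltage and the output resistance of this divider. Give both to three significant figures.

V_th = 27.5 V, R_th = 2.00 kΩ

V_th is the open-circuit tap voltage: 30.2 × 22.0/(2.20 + 22.0) = 27.5 V.
With the supply zeroed, R₁ and R₂ appear in parallel from the tap: R_th = R₁‖R₂ = (2.20 × 22.0)/24.20 = 2.00 kΩ.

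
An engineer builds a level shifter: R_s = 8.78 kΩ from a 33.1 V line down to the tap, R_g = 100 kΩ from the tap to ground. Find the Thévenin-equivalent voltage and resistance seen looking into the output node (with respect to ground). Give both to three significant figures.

V_th is the open-circuit tap voltage: 33.1 × 100/(8.78 + 100) = 30.4 V.
With the supply zeroed, R_s and R_g appear in parallel from the tap: R_th = R_s‖R_g = (8.78 × 100)/108.8 = 8.07 kΩ.

V_th = 30.4 V, R_th = 8.07 kΩ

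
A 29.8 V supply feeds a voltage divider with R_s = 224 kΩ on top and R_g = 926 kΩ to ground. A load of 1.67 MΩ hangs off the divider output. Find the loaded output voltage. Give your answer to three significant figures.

The load sits in parallel with R_g: R_g‖R_L = (926 × 1670) / (926 + 1670) = 595.7 kΩ.
V_out = 29.8 × 595.7 / (224 + 595.7) = 29.8 × 595.7/819.7 = 21.7 V.

V_out ≈ 21.7 V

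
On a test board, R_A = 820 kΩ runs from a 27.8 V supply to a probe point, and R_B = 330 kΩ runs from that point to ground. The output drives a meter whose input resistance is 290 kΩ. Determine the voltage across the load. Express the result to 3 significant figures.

V_out ≈ 4.40 V

The load sits in parallel with R_B: R_B‖R_L = (330 × 290) / (330 + 290) = 154.4 kΩ.
V_out = 27.8 × 154.4 / (820 + 154.4) = 27.8 × 154.4/974.4 = 4.40 V.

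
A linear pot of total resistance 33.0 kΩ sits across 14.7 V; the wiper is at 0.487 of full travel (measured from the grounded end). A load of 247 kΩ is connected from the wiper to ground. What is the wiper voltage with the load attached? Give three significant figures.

The wiper splits the pot into (1−α)R = 16.93 kΩ above and αR = 16.07 kΩ below.
Lower section ‖ load = 15.09 kΩ.
V_wiper = 14.7 × 15.09/(16.93 + 15.09) = 6.93 V.

V ≈ 6.93 V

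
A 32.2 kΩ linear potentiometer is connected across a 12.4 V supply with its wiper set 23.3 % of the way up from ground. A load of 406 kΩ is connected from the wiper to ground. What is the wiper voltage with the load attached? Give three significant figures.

The wiper splits the pot into (1−α)R = 24.70 kΩ above and αR = 7.503 kΩ below.
Lower section ‖ load = 7.366 kΩ.
V_wiper = 12.4 × 7.366/(24.70 + 7.366) = 2.85 V.

V ≈ 2.85 V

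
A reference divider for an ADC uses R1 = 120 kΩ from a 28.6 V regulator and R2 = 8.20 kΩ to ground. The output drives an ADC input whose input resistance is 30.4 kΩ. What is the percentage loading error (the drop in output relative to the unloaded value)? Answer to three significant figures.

The divider's output (Thévenin) resistance is R1‖R2 = 7.676 kΩ.
Fractional drop under load = R_th/(R_th + R_L) = 7.676 / (7.676 + 30.4) = 0.2016.
So the output falls by 20.2 %.

20.2 %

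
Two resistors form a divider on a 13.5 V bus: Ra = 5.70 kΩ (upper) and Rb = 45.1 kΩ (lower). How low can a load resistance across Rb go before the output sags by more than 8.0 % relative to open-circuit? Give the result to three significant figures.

R_L(min) ≈ 58.2 kΩ

Output resistance R_th = Ra‖Rb = (5.70 × 45.1)/50.80 = 5.060 kΩ.
The fractional drop is R_th/(R_th + R_L); requiring this ≤ 0.0800 gives R_L ≥ R_th(1/0.0800 − 1) = 5.060 × 11.50 = 58.2 kΩ.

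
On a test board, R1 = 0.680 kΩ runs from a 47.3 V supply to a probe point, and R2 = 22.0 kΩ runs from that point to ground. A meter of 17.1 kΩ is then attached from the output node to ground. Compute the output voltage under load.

V_out ≈ 44.2 V

The load sits in parallel with R2: R2‖R_L = (22000 × 17100) / (22000 + 17100) = 9621 Ω.
V_out = 47.3 × 9621 / (680 + 9621) = 47.3 × 9621/10300 = 44.2 V.
(Unloaded it would have been 45.9 V.)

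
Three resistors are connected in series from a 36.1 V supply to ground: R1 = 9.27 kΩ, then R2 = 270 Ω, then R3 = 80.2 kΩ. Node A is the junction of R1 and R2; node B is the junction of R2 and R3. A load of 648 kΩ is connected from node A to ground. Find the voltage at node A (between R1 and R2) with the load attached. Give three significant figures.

Below node A the series string R2+R3 = 80470 Ω sits in parallel with the 648000 Ω load: 71580 Ω.
V_A = 36.1 × 71580/(9270 + 71580) = 32.0 V.

V ≈ 32.0 V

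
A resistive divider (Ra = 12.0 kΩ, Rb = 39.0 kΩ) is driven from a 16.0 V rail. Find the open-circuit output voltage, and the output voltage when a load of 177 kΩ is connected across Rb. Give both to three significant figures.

Open-circuit: V = 16.0 × 39.0/(12.0 + 39.0) = 12.2 V.
With the load, Rb becomes Rb‖R_L = 31.96 kΩ, so V = 16.0 × 31.96/43.96 = 11.6 V.

Unloaded: 12.2 V; loaded: 11.6 V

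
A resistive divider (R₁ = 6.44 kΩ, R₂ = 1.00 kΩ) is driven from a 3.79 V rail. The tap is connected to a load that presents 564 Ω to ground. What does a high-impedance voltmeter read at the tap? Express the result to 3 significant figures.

V_out ≈ 0.201 V

The load sits in parallel with R₂: R₂‖R_L = (1000 × 564) / (1000 + 564) = 360.6 Ω.
V_out = 3.79 × 360.6 / (6440 + 360.6) = 3.79 × 360.6/6801 = 0.201 V.
(Unloaded it would have been 0.509 V.)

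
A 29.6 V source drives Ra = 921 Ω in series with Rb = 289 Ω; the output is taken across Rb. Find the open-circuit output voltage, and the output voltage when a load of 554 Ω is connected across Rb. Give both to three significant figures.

Open-circuit: V = 29.6 × 289/(921 + 289) = 7.07 V.
With the load, Rb becomes Rb‖R_L = 189.9 Ω, so V = 29.6 × 189.9/1111 = 5.06 V.

Unloaded: 7.07 V; loaded: 5.06 V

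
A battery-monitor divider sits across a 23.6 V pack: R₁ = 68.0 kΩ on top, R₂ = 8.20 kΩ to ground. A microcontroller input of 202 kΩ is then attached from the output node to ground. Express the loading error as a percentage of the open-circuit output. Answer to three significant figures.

3.50 %

The divider's output (Thévenin) resistance is R₁‖R₂ = 7.318 kΩ.
Fractional drop under load = R_th/(R_th + R_L) = 7.318 / (7.318 + 202) = 0.03496.
So the output falls by 3.50 %.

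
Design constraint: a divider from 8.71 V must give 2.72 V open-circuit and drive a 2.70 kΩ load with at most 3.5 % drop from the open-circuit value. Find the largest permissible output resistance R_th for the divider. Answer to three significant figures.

R_th ≤ 97.9 Ω

Loading drop = R_th/(R_th + R_L) ≤ 0.0350, so R_th ≤ R_L · ε/(1−ε) = 2.70 kΩ × 0.0350/0.9650 = 97.9 Ω.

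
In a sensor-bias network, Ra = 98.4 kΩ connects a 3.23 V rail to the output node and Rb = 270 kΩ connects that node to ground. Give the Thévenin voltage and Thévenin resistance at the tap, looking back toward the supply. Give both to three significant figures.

V_th = 2.37 V, R_th = 72.1 kΩ

V_th is the open-circuit tap voltage: 3.23 × 270/(98.4 + 270) = 2.37 V.
With the supply zeroed, Ra and Rb appear in parallel from the tap: R_th = Ra‖Rb = (98.4 × 270)/368.4 = 72.1 kΩ.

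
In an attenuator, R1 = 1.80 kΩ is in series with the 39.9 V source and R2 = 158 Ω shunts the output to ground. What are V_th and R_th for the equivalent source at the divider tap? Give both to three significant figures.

V_th is the open-circuit tap voltage: 39.9 × 158/(1800 + 158) = 3.22 V.
With the supply zeroed, R1 and R2 appear in parallel from the tap: R_th = R1‖R2 = (1800 × 158)/1958 = 145 Ω.

V_th = 3.22 V, R_th = 145 Ω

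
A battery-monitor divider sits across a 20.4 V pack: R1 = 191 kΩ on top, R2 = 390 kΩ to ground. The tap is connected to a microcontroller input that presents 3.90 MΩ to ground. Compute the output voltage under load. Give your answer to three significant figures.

V_out ≈ 13.3 V

The load sits in parallel with R2: R2‖R_L = (390 × 3900) / (390 + 3900) = 354.5 kΩ.
V_out = 20.4 × 354.5 / (191 + 354.5) = 20.4 × 354.5/545.5 = 13.3 V.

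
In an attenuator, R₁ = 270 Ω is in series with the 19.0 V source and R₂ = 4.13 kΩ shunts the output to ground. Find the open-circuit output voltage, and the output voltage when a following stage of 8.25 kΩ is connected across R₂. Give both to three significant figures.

Unloaded: 17.8 V; loaded: 17.3 V

Open-circuit: V = 19.0 × 4130/(270 + 4130) = 17.8 V.
With the load, R₂ becomes R₂‖R_L = 2752 Ω, so V = 19.0 × 2752/3022 = 17.3 V.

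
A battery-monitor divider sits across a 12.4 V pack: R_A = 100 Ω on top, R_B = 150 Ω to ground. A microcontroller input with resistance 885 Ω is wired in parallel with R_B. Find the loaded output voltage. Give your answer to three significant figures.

V_out ≈ 6.97 V

The load sits in parallel with R_B: R_B‖R_L = (150 × 885) / (150 + 885) = 128.3 Ω.
V_out = 12.4 × 128.3 / (100 + 128.3) = 12.4 × 128.3/228.3 = 6.97 V.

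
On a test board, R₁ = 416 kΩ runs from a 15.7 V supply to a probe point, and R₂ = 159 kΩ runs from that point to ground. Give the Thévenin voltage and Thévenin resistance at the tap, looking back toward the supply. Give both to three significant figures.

V_th is the open-circuit tap voltage: 15.7 × 159/(416 + 159) = 4.34 V.
With the supply zeroed, R₁ and R₂ appear in parallel from the tap: R_th = R₁‖R₂ = (416 × 159)/575.0 = 115 kΩ.

V_th = 4.34 V, R_th = 115 kΩ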